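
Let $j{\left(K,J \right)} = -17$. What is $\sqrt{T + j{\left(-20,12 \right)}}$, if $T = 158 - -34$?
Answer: $5 \sqrt{7} \approx 13.229$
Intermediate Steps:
$T = 192$ ($T = 158 + 34 = 192$)
$\sqrt{T + j{\left(-20,12 \right)}} = \sqrt{192 - 17} = \sqrt{175} = 5 \sqrt{7}$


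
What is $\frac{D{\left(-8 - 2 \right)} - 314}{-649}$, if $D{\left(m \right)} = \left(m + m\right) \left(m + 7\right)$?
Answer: $\frac{254}{649} \approx 0.39137$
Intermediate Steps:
$D{\left(m \right)} = 2 m \left(7 + m\right)$
$\frac{D{\left(-8 - 2 \right)} - 314}{-649} = \frac{2 \left(-8 - 2\right) \left(7 - 10\right) - 314}{-649} = \left(2 \left(-10\right) \left(7 - 10\right) - 314\right) \left(- \frac{1}{649}\right) = \left(2 \left(-10\right) \left(-3\right) - 314\right) \left(- \frac{1}{649}\right) = \left(60 - 314\right) \left(- \frac{1}{649}\right) = \left(-254\right) \left(- \frac{1}{649}\right) = \frac{254}{649}$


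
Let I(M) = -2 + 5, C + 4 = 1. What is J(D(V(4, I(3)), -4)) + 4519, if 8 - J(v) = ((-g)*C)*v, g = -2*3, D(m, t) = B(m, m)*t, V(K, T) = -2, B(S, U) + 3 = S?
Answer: 4887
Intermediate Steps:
C = -3 (C = -4 + 1 = -3)
B(S, U) = -3 + S
I(M) = 3
D(m, t) = t*(-3 + m) (D(m, t) = (-3 + m)*t = t*(-3 + m))
g = -6
J(v) = 8 + 18*v (J(v) = 8 - -1*(-6)*(-3)*v = 8 - 6*(-3)*v = 8 - (-18)*v = 8 + 18*v)
J(D(V(4, I(3)), -4)) + 4519 = (8 + 18*(-4*(-3 - 2))) + 4519 = (8 + 18*(-4*(-5))) + 4519 = (8 + 18*20) + 4519 = (8 + 360) + 4519 = 368 + 4519 = 4887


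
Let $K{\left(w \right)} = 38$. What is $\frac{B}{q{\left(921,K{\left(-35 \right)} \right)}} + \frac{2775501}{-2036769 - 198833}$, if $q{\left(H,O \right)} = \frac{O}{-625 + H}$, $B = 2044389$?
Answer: $\frac{676425087567825}{42476438} \approx 1.5925 \cdot 10^{7}$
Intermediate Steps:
$\frac{B}{q{\left(921,K{\left(-35 \right)} \right)}} + \frac{2775501}{-2036769 - 198833} = \frac{2044389}{38 \frac{1}{-625 + 921}} + \frac{2775501}{-2036769 - 198833} = \frac{2044389}{38 \cdot \frac{1}{296}} + \frac{2775501}{-2036769 - 198833} = \frac{2044389}{38 \cdot \frac{1}{296}} + \frac{2775501}{-2235602} = \frac{2044389}{\frac{19}{148}} + 2775501 \left(- \frac{1}{2235602}\right) = 2044389 \cdot \frac{148}{19} - \frac{2775501}{2235602} = \frac{302569572}{19} - \frac{2775501}{2235602} = \frac{676425087567825}{42476438}$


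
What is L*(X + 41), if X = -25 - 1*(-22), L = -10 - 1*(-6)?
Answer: -152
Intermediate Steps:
L = -4 (L = -10 + 6 = -4)
X = -3 (X = -25 + 22 = -3)
L*(X + 41) = -4*(-3 + 41) = -4*38 = -152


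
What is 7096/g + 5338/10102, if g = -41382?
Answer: 37303331/104510241 ≈ 0.35693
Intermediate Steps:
7096/g + 5338/10102 = 7096/(-41382) + 5338/10102 = 7096*(-1/41382) + 5338*(1/10102) = -3548/20691 + 2669/5051 = 37303331/104510241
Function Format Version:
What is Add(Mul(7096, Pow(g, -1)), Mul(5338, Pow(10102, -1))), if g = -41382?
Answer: Rational(37303331, 104510241) ≈ 0.35693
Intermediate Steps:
Add(Mul(7096, Pow(g, -1)), Mul(5338, Pow(10102, -1))) = Add(Mul(7096, Pow(-41382, -1)), Mul(5338, Pow(10102, -1))) = Add(Mul(7096, Rational(-1, 41382)), Mul(5338, Rational(1, 10102))) = Add(Rational(-3548, 20691), Rational(2669, 5051)) = Rational(37303331, 104510241)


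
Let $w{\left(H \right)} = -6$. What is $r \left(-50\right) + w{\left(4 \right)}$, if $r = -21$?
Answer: $1044$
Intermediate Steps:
$r \left(-50\right) + w{\left(4 \right)} = \left(-21\right) \left(-50\right) - 6 = 1050 - 6 = 1044$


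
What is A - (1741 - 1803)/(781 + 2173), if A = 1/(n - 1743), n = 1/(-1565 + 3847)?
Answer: 119932761/5874804425 ≈ 0.020415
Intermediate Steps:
n = 1/2282 ≈ 0.00043821
A = -2282/3977525 (A = 1/(1/2282 - 1743) = 1/(-3977525/2282) = -2282/3977525 ≈ -0.00057372)
A - (1741 - 1803)/(781 + 2173) = -2282/3977525 - (1741 - 1803)/(781 + 2173) = -2282/3977525 - (-62)/2954 = -2282/3977525 - 1*(-31/1477) = -2282/3977525 + 31/1477 = 119932761/5874804425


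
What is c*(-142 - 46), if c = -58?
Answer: 10904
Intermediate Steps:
c*(-142 - 46) = -58*(-142 - 46) = -58*(-188) = 10904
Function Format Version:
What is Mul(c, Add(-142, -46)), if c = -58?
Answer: 10904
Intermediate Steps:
Mul(c, Add(-142, -46)) = Mul(-58, Add(-142, -46)) = Mul(-58, -188) = 10904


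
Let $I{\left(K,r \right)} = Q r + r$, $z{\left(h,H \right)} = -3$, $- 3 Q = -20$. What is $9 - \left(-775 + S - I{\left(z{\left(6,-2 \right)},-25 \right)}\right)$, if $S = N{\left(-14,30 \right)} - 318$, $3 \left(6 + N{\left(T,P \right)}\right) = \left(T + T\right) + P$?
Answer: $\frac{2747}{3} \approx 915.67$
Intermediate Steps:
$Q = \frac{20}{3}$ ($Q = \left(- \frac{1}{3}\right) \left(-20\right) = \frac{20}{3} \approx 6.6667$)
$N{\left(T,P \right)} = -6 + \frac{P}{3} + \frac{2 T}{3}$ ($N{\left(T,P \right)} = -6 + \frac{\left(T + T\right) + P}{3} = -6 + \frac{2 T + P}{3} = -6 + \frac{P + 2 T}{3} = -6 + \left(\frac{P}{3} + \frac{2 T}{3}\right) = -6 + \frac{P}{3} + \frac{2 T}{3}$)
$I{\left(K,r \right)} = \frac{23 r}{3}$ ($I{\left(K,r \right)} = \frac{20 r}{3} + r = \frac{23 r}{3}$)
$S = - \frac{970}{3}$ ($S = \left(-6 + \frac{1}{3} \cdot 30 + \frac{2}{3} \left(-14\right)\right) - 318 = \left(-6 + 10 - \frac{28}{3}\right) - 318 = - \frac{16}{3} - 318 = - \frac{970}{3} \approx -323.33$)
$9 - \left(-775 + S - I{\left(z{\left(6,-2 \right)},-25 \right)}\right) = 9 + \left(\left(\frac{23}{3} \left(-25\right) + 775\right) - - \frac{970}{3}\right) = 9 + \left(\left(- \frac{575}{3} + 775\right) + \frac{970}{3}\right) = 9 + \left(\frac{1750}{3} + \frac{970}{3}\right) = 9 + \frac{2720}{3} = \frac{2747}{3}$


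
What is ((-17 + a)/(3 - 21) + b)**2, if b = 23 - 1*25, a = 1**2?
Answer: 100/81 ≈ 1.2346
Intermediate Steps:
a = 1
b = -2 (b = 23 - 25 = -2)
((-17 + a)/(3 - 21) + b)**2 = ((-17 + 1)/(3 - 21) - 2)**2 = (-16/(-18) - 2)**2 = (-16*(-1/18) - 2)**2 = (8/9 - 2)**2 = (-10/9)**2 = 100/81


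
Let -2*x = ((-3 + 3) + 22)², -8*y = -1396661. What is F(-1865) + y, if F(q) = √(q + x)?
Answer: 1396661/8 + 7*I*√43 ≈ 1.7458e+5 + 45.902*I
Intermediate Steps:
y = 1396661/8 (y = -⅛*(-1396661) = 1396661/8 ≈ 1.7458e+5)
x = -242 (x = -((-3 + 3) + 22)²/2 = -(0 + 22)²/2 = -½*22² = -½*484 = -242)
F(q) = √(-242 + q) (F(q) = √(q - 242) = √(-242 + q))
F(-1865) + y = √(-242 - 1865) + 1396661/8 = √(-2107) + 1396661/8 = 7*I*√43 + 1396661/8 = 1396661/8 + 7*I*√43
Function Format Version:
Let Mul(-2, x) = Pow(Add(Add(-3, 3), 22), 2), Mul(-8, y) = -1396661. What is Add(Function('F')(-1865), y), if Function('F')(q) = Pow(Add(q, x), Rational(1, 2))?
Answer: Add(Rational(1396661, 8), Mul(7, I, Pow(43, Rational(1, 2)))) ≈ Add(1.7458e+5, Mul(45.902, I))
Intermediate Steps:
y = Rational(1396661, 8) (y = Mul(Rational(-1, 8), -1396661) = Rational(1396661, 8) ≈ 1.7458e+5)
x = -242 (x = Mul(Rational(-1, 2), Pow(Add(Add(-3, 3), 22), 2)) = Mul(Rational(-1, 2), Pow(Add(0, 22), 2)) = Mul(Rational(-1, 2), Pow(22, 2)) = Mul(Rational(-1, 2), 484) = -242)
Function('F')(q) = Pow(Add(-242, q), Rational(1, 2)) (Function('F')(q) = Pow(Add(q, -242), Rational(1, 2)) = Pow(Add(-242, q), Rational(1, 2)))
Add(Function('F')(-1865), y) = Add(Pow(Add(-242, -1865), Rational(1, 2)), Rational(1396661, 8)) = Add(Pow(-2107, Rational(1, 2)), Rational(1396661, 8)) = Add(Mul(7, I, Pow(43, Rational(1, 2))), Rational(1396661, 8)) = Add(Rational(1396661, 8), Mul(7, I, Pow(43, Rational(1, 2))))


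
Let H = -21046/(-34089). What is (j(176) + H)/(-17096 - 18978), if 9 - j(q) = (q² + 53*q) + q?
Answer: 1379594873/1229726586 ≈ 1.1219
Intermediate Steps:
H = 21046/34089 (H = -21046*(-1/34089) = 21046/34089 ≈ 0.61738)
j(q) = 9 - q² - 54*q (j(q) = 9 - ((q² + 53*q) + q) = 9 - (q² + 54*q) = 9 + (-q² - 54*q) = 9 - q² - 54*q)
(j(176) + H)/(-17096 - 18978) = ((9 - 1*176² - 54*176) + 21046/34089)/(-17096 - 18978) = ((9 - 1*30976 - 9504) + 21046/34089)/(-36074) = ((9 - 30976 - 9504) + 21046/34089)*(-1/36074) = (-40471 + 21046/34089)*(-1/36074) = -1379594873/34089*(-1/36074) = 1379594873/1229726586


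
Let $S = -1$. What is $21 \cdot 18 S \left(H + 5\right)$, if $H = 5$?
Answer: $-3780$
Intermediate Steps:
$21 \cdot 18 S \left(H + 5\right) = 21 \cdot 18 \left(- (5 + 5)\right) = 378 \left(\left(-1\right) 10\right) = 378 \left(-10\right) = -3780$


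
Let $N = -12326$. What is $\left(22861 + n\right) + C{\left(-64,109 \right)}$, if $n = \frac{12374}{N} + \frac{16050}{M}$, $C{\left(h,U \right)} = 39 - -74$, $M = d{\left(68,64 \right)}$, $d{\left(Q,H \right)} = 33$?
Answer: $\frac{1590380375}{67793} \approx 23459.0$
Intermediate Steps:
$M = 33$
$C{\left(h,U \right)} = 113$ ($C{\left(h,U \right)} = 39 + 74 = 113$)
$n = \frac{32903993}{67793}$ ($n = \frac{12374}{-12326} + \frac{16050}{33} = 12374 \left(- \frac{1}{12326}\right) + 16050 \cdot \frac{1}{33} = - \frac{6187}{6163} + \frac{5350}{11} = \frac{32903993}{67793} \approx 485.36$)
$\left(22861 + n\right) + C{\left(-64,109 \right)} = \left(22861 + \frac{32903993}{67793}\right) + 113 = \frac{1582719766}{67793} + 113 = \frac{1590380375}{67793}$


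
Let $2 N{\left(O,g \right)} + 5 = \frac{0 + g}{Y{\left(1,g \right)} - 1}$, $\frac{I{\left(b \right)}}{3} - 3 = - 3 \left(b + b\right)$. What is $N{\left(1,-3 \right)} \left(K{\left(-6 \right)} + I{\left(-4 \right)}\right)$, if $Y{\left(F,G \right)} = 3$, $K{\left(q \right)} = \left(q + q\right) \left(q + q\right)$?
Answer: $- \frac{2925}{4} \approx -731.25$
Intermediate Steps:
$K{\left(q \right)} = 4 q^{2}$ ($K{\left(q \right)} = 2 q 2 q = 4 q^{2}$)
$I{\left(b \right)} = 9 - 18 b$ ($I{\left(b \right)} = 9 + 3 \left(- 3 \left(b + b\right)\right) = 9 + 3 \left(- 3 \cdot 2 b\right) = 9 + 3 \left(- 6 b\right) = 9 - 18 b$)
$N{\left(O,g \right)} = - \frac{5}{2} + \frac{g}{4}$ ($N{\left(O,g \right)} = - \frac{5}{2} + \frac{\left(0 + g\right) \frac{1}{3 - 1}}{2} = - \frac{5}{2} + \frac{g \frac{1}{2}}{2} = - \frac{5}{2} + \frac{\frac{1}{2} g}{2} = - \frac{5}{2} + \frac{g}{4}$)
$N{\left(1,-3 \right)} \left(K{\left(-6 \right)} + I{\left(-4 \right)}\right) = \left(- \frac{5}{2} + \frac{1}{4} \left(-3\right)\right) \left(4 \left(-6\right)^{2} + \left(9 - -72\right)\right) = \left(- \frac{5}{2} - \frac{3}{4}\right) \left(4 \cdot 36 + \left(9 + 72\right)\right) = - \frac{13 \left(144 + 81\right)}{4} = \left(- \frac{13}{4}\right) 225 = - \frac{2925}{4}$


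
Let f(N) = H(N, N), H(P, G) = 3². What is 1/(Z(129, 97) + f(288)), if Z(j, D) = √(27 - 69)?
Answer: 3/41 - I*√42/123 ≈ 0.073171 - 0.052689*I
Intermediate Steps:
Z(j, D) = I*√42 (Z(j, D) = √(-42) = I*√42)
H(P, G) = 9
f(N) = 9
1/(Z(129, 97) + f(288)) = 1/(I*√42 + 9) = 1/(9 + I*√42)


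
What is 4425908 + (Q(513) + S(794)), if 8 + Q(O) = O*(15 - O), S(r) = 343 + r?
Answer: 4171563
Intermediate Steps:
Q(O) = -8 + O*(15 - O)
4425908 + (Q(513) + S(794)) = 4425908 + ((-8 - 1*513² + 15*513) + (343 + 794)) = 4425908 + ((-8 - 1*263169 + 7695) + 1137) = 4425908 + ((-8 - 263169 + 7695) + 1137) = 4425908 + (-255482 + 1137) = 4425908 - 254345 = 4171563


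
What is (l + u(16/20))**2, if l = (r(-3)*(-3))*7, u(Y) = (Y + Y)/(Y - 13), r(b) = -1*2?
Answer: 6522916/3721 ≈ 1753.0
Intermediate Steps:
r(b) = -2
u(Y) = 2*Y/(-13 + Y) (u(Y) = (2*Y)/(-13 + Y) = 2*Y/(-13 + Y))
l = 42 (l = -2*(-3)*7 = 6*7 = 42)
(l + u(16/20))**2 = (42 + 2*(16/20)/(-13 + 16/20))**2 = (42 + 2*(16*(1/20))/(-13 + 16*(1/20)))**2 = (42 + 2*(4/5)/(-13 + 4/5))**2 = (42 + 2*(4/5)/(-61/5))**2 = (42 + 2*(4/5)*(-5/61))**2 = (42 - 8/61)**2 = (2554/61)**2 = 6522916/3721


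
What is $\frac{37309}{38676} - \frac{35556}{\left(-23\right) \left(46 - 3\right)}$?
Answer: $\frac{1412062457}{38250564} \approx 36.916$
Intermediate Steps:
$\frac{37309}{38676} - \frac{35556}{\left(-23\right) \left(46 - 3\right)} = 37309 \cdot \frac{1}{38676} - \frac{35556}{\left(-23\right) 43} = \frac{37309}{38676} - \frac{35556}{-989} = \frac{37309}{38676} - - \frac{35556}{989} = \frac{37309}{38676} + \frac{35556}{989} = \frac{1412062457}{38250564}$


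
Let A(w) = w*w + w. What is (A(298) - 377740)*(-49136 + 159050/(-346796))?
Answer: 1229621498237307/86699 ≈ 1.4183e+10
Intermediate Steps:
A(w) = w + w² (A(w) = w² + w = w + w²)
(A(298) - 377740)*(-49136 + 159050/(-346796)) = (298*(1 + 298) - 377740)*(-49136 + 159050/(-346796)) = (298*299 - 377740)*(-49136 + 159050*(-1/346796)) = (89102 - 377740)*(-49136 - 79525/173398) = -288638*(-8520163653/173398) = 1229621498237307/86699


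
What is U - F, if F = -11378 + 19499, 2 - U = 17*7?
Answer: -8238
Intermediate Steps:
U = -117 (U = 2 - 17*7 = 2 - 1*119 = 2 - 119 = -117)
F = 8121
U - F = -117 - 1*8121 = -117 - 8121 = -8238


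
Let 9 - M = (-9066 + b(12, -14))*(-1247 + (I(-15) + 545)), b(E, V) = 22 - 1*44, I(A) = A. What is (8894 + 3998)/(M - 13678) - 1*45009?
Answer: -26718018707/593615 ≈ -45009.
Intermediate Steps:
b(E, V) = -22 (b(E, V) = 22 - 44 = -22)
M = -6516087 (M = 9 - (-9066 - 22)*(-1247 + (-15 + 545)) = 9 - (-9088)*(-1247 + 530) = 9 - (-9088)*(-717) = 9 - 1*6516096 = 9 - 6516096 = -6516087)
(8894 + 3998)/(M - 13678) - 1*45009 = (8894 + 3998)/(-6516087 - 13678) - 1*45009 = 12892/(-6529765) - 45009 = 12892*(-1/6529765) - 45009 = -1172/593615 - 45009 = -26718018707/593615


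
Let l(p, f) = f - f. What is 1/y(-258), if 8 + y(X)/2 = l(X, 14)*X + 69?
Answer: 1/122 ≈ 0.0081967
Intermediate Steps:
l(p, f) = 0
y(X) = 122 (y(X) = -16 + 2*(0*X + 69) = -16 + 2*(0 + 69) = -16 + 2*69 = -16 + 138 = 122)
1/y(-258) = 1/122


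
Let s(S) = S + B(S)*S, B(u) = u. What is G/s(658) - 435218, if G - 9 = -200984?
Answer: -188720300571/433622 ≈ -4.3522e+5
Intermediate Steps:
G = -200975 (G = 9 - 200984 = -200975)
s(S) = S + S**2 (s(S) = S + S*S = S + S**2)
G/s(658) - 435218 = -200975*1/(658*(1 + 658)) - 435218 = -200975/(658*659) - 435218 = -200975/433622 - 435218 = -188720300571/433622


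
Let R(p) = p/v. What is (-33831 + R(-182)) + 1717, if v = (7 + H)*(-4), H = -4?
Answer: -192593/6 ≈ -32099.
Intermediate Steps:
v = -12 (v = (7 - 4)*(-4) = 3*(-4) = -12)
R(p) = -p/12 (R(p) = p/(-12) = p*(-1/12) = -p/12)
(-33831 + R(-182)) + 1717 = (-33831 - 1/12*(-182)) + 1717 = (-33831 + 91/6) + 1717 = -202895/6 + 1717 = -192593/6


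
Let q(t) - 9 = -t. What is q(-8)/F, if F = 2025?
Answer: 17/2025 ≈ 0.0083951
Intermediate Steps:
q(t) = 9 - t
q(-8)/F = (9 - 1*(-8))/2025 = (9 + 8)*(1/2025) = 17*(1/2025) = 17/2025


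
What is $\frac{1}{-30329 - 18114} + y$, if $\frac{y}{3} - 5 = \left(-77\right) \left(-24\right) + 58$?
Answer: $\frac{277723718}{48443} \approx 5733.0$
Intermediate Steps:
$y = 5733$ ($y = 15 + 3 \left(\left(-77\right) \left(-24\right) + 58\right) = 15 + 3 \left(1848 + 58\right) = 15 + 3 \cdot 1906 = 15 + 5718 = 5733$)
$\frac{1}{-30329 - 18114} + y = \frac{1}{-30329 - 18114} + 5733 = \frac{1}{-48443} + 5733 = - \frac{1}{48443} + 5733 = \frac{277723718}{48443}$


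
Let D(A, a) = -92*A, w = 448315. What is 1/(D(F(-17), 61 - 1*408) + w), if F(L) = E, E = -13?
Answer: 1/449511 ≈ 2.2246e-6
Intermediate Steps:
F(L) = -13
1/(D(F(-17), 61 - 1*408) + w) = 1/(-92*(-13) + 448315) = 1/(1196 + 448315) = 1/449511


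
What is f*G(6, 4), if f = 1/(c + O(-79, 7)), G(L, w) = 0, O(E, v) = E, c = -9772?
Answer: 0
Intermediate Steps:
f = -1/9851 (f = 1/(-9772 - 79) = 1/(-9851) = -1/9851 ≈ -0.00010151)
f*G(6, 4) = -1/9851*0 = 0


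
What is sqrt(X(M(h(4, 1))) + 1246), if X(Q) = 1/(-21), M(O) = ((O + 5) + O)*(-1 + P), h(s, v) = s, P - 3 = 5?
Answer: sqrt(549465)/21 ≈ 35.298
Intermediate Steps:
P = 8 (P = 3 + 5 = 8)
M(O) = 35 + 14*O (M(O) = ((O + 5) + O)*(-1 + 8) = ((5 + O) + O)*7 = (5 + 2*O)*7 = 35 + 14*O)
X(Q) = -1/21
sqrt(X(M(h(4, 1))) + 1246) = sqrt(-1/21 + 1246) = sqrt(26165/21) = sqrt(549465)/21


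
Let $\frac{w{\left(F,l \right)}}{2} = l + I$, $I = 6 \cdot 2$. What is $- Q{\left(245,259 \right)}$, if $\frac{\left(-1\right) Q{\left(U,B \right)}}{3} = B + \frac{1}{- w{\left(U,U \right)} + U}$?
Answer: $\frac{209010}{269} \approx 776.99$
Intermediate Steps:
$I = 12$
$w{\left(F,l \right)} = 24 + 2 l$ ($w{\left(F,l \right)} = 2 \left(l + 12\right) = 2 \left(12 + l\right) = 24 + 2 l$)
$Q{\left(U,B \right)} = - 3 B - \frac{3}{-24 - U}$ ($Q{\left(U,B \right)} = - 3 \left(B + \frac{1}{- (24 + 2 U) + U}\right) = - 3 \left(B + \frac{1}{\left(-24 - 2 U\right) + U}\right) = - 3 \left(B + \frac{1}{-24 - U}\right) = - 3 B - \frac{3}{-24 - U}$)
$- Q{\left(245,259 \right)} = - \frac{3 \left(1 - 6216 - 259 \cdot 245\right)}{24 + 245} = - \frac{3 \left(1 - 6216 - 63455\right)}{269} = - \frac{3 \left(-69670\right)}{269} = \left(-1\right) \left(- \frac{209010}{269}\right) = \frac{209010}{269}$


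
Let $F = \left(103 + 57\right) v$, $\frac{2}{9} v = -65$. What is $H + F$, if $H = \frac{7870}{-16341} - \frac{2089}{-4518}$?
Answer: $- \frac{1151727226237}{24609546} \approx -46800.0$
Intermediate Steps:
$v = - \frac{585}{2}$ ($v = \frac{9}{2} \left(-65\right) = - \frac{585}{2} \approx -292.5$)
$H = - \frac{473437}{24609546}$ ($H = 7870 \left(- \frac{1}{16341}\right) - - \frac{2089}{4518} = - \frac{7870}{16341} + \frac{2089}{4518} = - \frac{473437}{24609546} \approx -0.019238$)
$F = -46800$ ($F = \left(103 + 57\right) \left(- \frac{585}{2}\right) = 160 \left(- \frac{585}{2}\right) = -46800$)
$H + F = - \frac{473437}{24609546} - 46800 = - \frac{1151727226237}{24609546}$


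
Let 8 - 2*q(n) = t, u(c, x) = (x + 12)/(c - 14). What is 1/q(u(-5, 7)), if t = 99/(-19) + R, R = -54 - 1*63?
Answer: 19/1237 ≈ 0.015360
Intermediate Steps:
u(c, x) = (12 + x)/(-14 + c)
R = -117 (R = -54 - 63 = -117)
t = -2322/19 (t = 99/(-19) - 117 = 99*(-1/19) - 117 = -99/19 - 117 = -2322/19 ≈ -122.21)
q(n) = 1237/19 (q(n) = 4 - ½*(-2322/19) = 4 + 1161/19 = 1237/19)
1/q(u(-5, 7)) = 1/(1237/19) = 19/1237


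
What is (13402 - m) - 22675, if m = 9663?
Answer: -18936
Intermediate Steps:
(13402 - m) - 22675 = (13402 - 1*9663) - 22675 = (13402 - 9663) - 22675 = 3739 - 22675 = -18936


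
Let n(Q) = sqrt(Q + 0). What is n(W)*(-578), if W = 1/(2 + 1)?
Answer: -578*sqrt(3)/3 ≈ -333.71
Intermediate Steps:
W = 1/3 ≈ 0.33333
n(Q) = sqrt(Q)
n(W)*(-578) = sqrt(1/3)*(-578) = (sqrt(3)/3)*(-578) = -578*sqrt(3)/3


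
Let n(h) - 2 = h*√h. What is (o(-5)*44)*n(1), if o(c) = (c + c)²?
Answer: 13200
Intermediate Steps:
n(h) = 2 + h^(3/2) (n(h) = 2 + h*√h = 2 + h^(3/2))
o(c) = 4*c² (o(c) = (2*c)² = 4*c²)
(o(-5)*44)*n(1) = ((4*(-5)²)*44)*(2 + 1^(3/2)) = ((4*25)*44)*(2 + 1) = (100*44)*3 = 4400*3 = 13200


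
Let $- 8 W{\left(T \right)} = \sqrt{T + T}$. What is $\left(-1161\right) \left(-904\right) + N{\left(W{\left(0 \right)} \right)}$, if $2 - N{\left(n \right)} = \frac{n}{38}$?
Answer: $1049546$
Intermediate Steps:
$W{\left(T \right)} = - \frac{\sqrt{2} \sqrt{T}}{8}$ ($W{\left(T \right)} = - \frac{\sqrt{T + T}}{8} = - \frac{\sqrt{2 T}}{8} = - \frac{\sqrt{2} \sqrt{T}}{8}$)
$N{\left(n \right)} = 2 - \frac{n}{38}$
$\left(-1161\right) \left(-904\right) + N{\left(W{\left(0 \right)} \right)} = \left(-1161\right) \left(-904\right) + \left(2 - \frac{\left(- \frac{1}{8}\right) \sqrt{2} \sqrt{0}}{38}\right) = 1049544 + \left(2 - \frac{\left(- \frac{1}{8}\right) \sqrt{2} \cdot 0}{38}\right) = 1049544 + \left(2 - 0\right) = 1049544 + \left(2 + 0\right) = 1049544 + 2 = 1049546$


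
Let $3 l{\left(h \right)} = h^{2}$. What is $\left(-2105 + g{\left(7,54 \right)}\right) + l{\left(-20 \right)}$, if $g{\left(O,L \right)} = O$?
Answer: $- \frac{5894}{3} \approx -1964.7$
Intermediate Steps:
$l{\left(h \right)} = \frac{h^{2}}{3}$
$\left(-2105 + g{\left(7,54 \right)}\right) + l{\left(-20 \right)} = \left(-2105 + 7\right) + \frac{\left(-20\right)^{2}}{3} = -2098 + \frac{1}{3} \cdot 400 = -2098 + \frac{400}{3} = - \frac{5894}{3}$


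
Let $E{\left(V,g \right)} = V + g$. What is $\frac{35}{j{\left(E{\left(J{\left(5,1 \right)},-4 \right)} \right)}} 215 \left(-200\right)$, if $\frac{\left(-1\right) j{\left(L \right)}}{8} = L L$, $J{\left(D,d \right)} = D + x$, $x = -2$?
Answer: $188125$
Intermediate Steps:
$J{\left(D,d \right)} = -2 + D$ ($J{\left(D,d \right)} = D - 2 = -2 + D$)
$j{\left(L \right)} = - 8 L^{2}$ ($j{\left(L \right)} = - 8 L L = - 8 L^{2}$)
$\frac{35}{j{\left(E{\left(J{\left(5,1 \right)},-4 \right)} \right)}} 215 \left(-200\right) = \frac{35}{\left(-8\right) \left(\left(-2 + 5\right) - 4\right)^{2}} \cdot 215 \left(-200\right) = \frac{35}{\left(-8\right) \left(3 - 4\right)^{2}} \cdot 215 \left(-200\right) = \frac{35}{\left(-8\right) \left(-1\right)^{2}} \cdot 215 \left(-200\right) = \frac{35}{\left(-8\right) 1} \cdot 215 \left(-200\right) = \frac{35}{-8} \cdot 215 \left(-200\right) = 35 \left(- \frac{1}{8}\right) 215 \left(-200\right) = \left(- \frac{35}{8}\right) 215 \left(-200\right) = \left(- \frac{7525}{8}\right) \left(-200\right) = 188125$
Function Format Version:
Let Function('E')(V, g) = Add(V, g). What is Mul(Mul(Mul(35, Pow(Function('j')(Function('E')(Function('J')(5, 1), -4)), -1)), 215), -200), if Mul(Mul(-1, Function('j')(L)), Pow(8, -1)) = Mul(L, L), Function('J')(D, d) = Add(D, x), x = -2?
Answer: 188125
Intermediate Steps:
Function('J')(D, d) = Add(-2, D) (Function('J')(D, d) = Add(D, -2) = Add(-2, D))
Function('j')(L) = Mul(-8, Pow(L, 2)) (Function('j')(L) = Mul(-8, Mul(L, L)) = Mul(-8, Pow(L, 2)))
Mul(Mul(Mul(35, Pow(Function('j')(Function('E')(Function('J')(5, 1), -4)), -1)), 215), -200) = Mul(Mul(Mul(35, Pow(Mul(-8, Pow(Add(Add(-2, 5), -4), 2)), -1)), 215), -200) = Mul(Mul(Mul(35, Pow(Mul(-8, Pow(Add(3, -4), 2)), -1)), 215), -200) = Mul(Mul(Mul(35, Pow(Mul(-8, Pow(-1, 2)), -1)), 215), -200) = Mul(Mul(Mul(35, Pow(Mul(-8, 1), -1)), 215), -200) = Mul(Mul(Mul(35, Pow(-8, -1)), 215), -200) = Mul(Mul(Mul(35, Rational(-1, 8)), 215), -200) = Mul(Mul(Rational(-35, 8), 215), -200) = Mul(Rational(-7525, 8), -200) = 188125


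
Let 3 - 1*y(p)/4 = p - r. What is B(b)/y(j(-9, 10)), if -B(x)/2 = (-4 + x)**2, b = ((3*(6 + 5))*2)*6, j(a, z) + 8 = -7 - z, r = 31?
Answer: -76832/59 ≈ -1302.2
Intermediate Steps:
j(a, z) = -15 - z (j(a, z) = -8 + (-7 - z) = -15 - z)
y(p) = 136 - 4*p (y(p) = 12 - 4*(p - 1*31) = 12 - 4*(p - 31) = 12 - 4*(-31 + p) = 12 + (124 - 4*p) = 136 - 4*p)
b = 396 (b = ((3*11)*2)*6 = (33*2)*6 = 66*6 = 396)
B(x) = -2*(-4 + x)**2
B(b)/y(j(-9, 10)) = (-2*(-4 + 396)**2)/(136 - 4*(-15 - 1*10)) = (-2*392**2)/(136 - 4*(-15 - 10)) = (-2*153664)/(136 - 4*(-25)) = -307328/(136 + 100) = -307328/236 = -307328*1/236 = -76832/59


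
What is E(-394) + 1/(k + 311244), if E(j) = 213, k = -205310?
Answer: 22563943/105934 ≈ 213.00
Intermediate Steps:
E(-394) + 1/(k + 311244) = 213 + 1/(-205310 + 311244) = 213 + 1/105934 = 22563943/105934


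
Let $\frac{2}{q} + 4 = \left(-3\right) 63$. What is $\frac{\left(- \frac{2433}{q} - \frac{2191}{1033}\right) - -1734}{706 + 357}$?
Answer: $\frac{488642839}{2196158} \approx 222.5$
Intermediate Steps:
$q = - \frac{2}{193}$ ($q = \frac{2}{-4 - 189} = \frac{2}{-193} = 2 \left(- \frac{1}{193}\right) = - \frac{2}{193} \approx -0.010363$)
$\frac{\left(- \frac{2433}{q} - \frac{2191}{1033}\right) - -1734}{706 + 357} = \frac{\left(- \frac{2433}{- \frac{2}{193}} - \frac{2191}{1033}\right) - -1734}{706 + 357} = \frac{\left(\left(-2433\right) \left(- \frac{193}{2}\right) - \frac{2191}{1033}\right) + 1734}{1063} = \left(\left(\frac{469569}{2} - \frac{2191}{1033}\right) + 1734\right) \frac{1}{1063} = \left(\frac{485060395}{2066} + 1734\right) \frac{1}{1063} = \frac{488642839}{2066} \cdot \frac{1}{1063} = \frac{488642839}{2196158}$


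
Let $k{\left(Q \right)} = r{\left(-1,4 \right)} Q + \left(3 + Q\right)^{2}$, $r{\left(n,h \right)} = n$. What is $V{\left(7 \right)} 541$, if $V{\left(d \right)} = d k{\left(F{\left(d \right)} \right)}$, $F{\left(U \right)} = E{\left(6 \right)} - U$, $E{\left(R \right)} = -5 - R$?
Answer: $920241$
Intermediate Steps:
$F{\left(U \right)} = -11 - U$ ($F{\left(U \right)} = \left(-5 - 6\right) - U = -11 - U$)
$k{\left(Q \right)} = \left(3 + Q\right)^{2} - Q$ ($k{\left(Q \right)} = - Q + \left(3 + Q\right)^{2} = \left(3 + Q\right)^{2} - Q$)
$V{\left(d \right)} = d \left(11 + d + \left(-8 - d\right)^{2}\right)$ ($V{\left(d \right)} = d \left(\left(3 - \left(11 + d\right)\right)^{2} - \left(-11 - d\right)\right) = d \left(\left(-8 - d\right)^{2} + \left(11 + d\right)\right) = d \left(11 + d + \left(-8 - d\right)^{2}\right)$)
$V{\left(7 \right)} 541 = 7 \left(11 + 7 + \left(8 + 7\right)^{2}\right) 541 = 7 \left(11 + 7 + 15^{2}\right) 541 = 7 \left(11 + 7 + 225\right) 541 = 7 \cdot 243 \cdot 541 = 1701 \cdot 541 = 920241$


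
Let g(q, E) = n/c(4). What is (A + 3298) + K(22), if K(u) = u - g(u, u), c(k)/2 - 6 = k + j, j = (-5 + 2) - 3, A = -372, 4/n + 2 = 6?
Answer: 23583/8 ≈ 2947.9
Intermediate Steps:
n = 1 (n = 4/(-2 + 6) = 4/4 = 4*(¼) = 1)
j = -6 (j = -3 - 3 = -6)
c(k) = 2*k (c(k) = 12 + 2*(k - 6) = 12 + 2*(-6 + k) = 12 + (-12 + 2*k) = 2*k)
g(q, E) = ⅛ (g(q, E) = 1/(2*4) = 1/8 = 1*(⅛) = ⅛)
K(u) = -⅛ + u (K(u) = u - 1*⅛ = u - ⅛ = -⅛ + u)
(A + 3298) + K(22) = (-372 + 3298) + (-⅛ + 22) = 2926 + 175/8 = 23583/8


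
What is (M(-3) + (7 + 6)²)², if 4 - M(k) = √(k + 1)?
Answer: (173 - I*√2)² ≈ 29927.0 - 489.3*I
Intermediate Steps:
M(k) = 4 - √(1 + k) (M(k) = 4 - √(k + 1) = 4 - √(1 + k))
(M(-3) + (7 + 6)²)² = ((4 - √(1 - 3)) + (7 + 6)²)² = ((4 - √(-2)) + 13²)² = ((4 - I*√2) + 169)² = (173 - I*√2)²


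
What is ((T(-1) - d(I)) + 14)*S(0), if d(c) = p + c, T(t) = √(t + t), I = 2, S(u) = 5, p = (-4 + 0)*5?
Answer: 160 + 5*I*√2 ≈ 160.0 + 7.0711*I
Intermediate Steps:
p = -20 (p = -4*5 = -20)
T(t) = √2*√t (T(t) = √(2*t) = √2*√t)
d(c) = -20 + c
((T(-1) - d(I)) + 14)*S(0) = ((√2*√(-1) - (-20 + 2)) + 14)*5 = ((√2*I - 1*(-18)) + 14)*5 = ((I*√2 + 18) + 14)*5 = ((18 + I*√2) + 14)*5 = (32 + I*√2)*5 = 160 + 5*I*√2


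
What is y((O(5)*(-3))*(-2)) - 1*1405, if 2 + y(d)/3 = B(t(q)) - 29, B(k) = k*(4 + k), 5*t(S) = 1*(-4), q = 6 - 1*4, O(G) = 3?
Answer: -37642/25 ≈ -1505.7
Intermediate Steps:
q = 2 (q = 6 - 4 = 2)
t(S) = -⅘ (t(S) = (1*(-4))/5 = (⅕)*(-4) = -⅘)
y(d) = -2517/25 (y(d) = -6 + 3*(-4*(4 - ⅘)/5 - 29) = -6 + 3*(-⅘*16/5 - 29) = -6 + 3*(-64/25 - 29) = -6 + 3*(-789/25) = -6 - 2367/25 = -2517/25)
y((O(5)*(-3))*(-2)) - 1*1405 = -2517/25 - 1*1405 = -2517/25 - 1405 = -37642/25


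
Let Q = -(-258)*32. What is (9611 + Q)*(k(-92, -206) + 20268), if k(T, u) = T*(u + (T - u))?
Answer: 513354644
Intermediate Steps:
Q = 8256 (Q = -1*(-8256) = 8256)
k(T, u) = T² (k(T, u) = T*T = T²)
(9611 + Q)*(k(-92, -206) + 20268) = (9611 + 8256)*((-92)² + 20268) = 17867*(8464 + 20268) = 17867*28732 = 513354644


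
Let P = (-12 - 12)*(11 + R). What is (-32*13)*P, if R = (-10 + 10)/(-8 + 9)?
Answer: 109824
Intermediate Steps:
R = 0 (R = 0/1 = 0*1 = 0)
P = -264 (P = (-12 - 12)*(11 + 0) = -24*11 = -264)
(-32*13)*P = -32*13*(-264) = -416*(-264) = 109824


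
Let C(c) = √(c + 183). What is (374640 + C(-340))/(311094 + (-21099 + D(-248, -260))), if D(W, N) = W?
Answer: 374640/289747 + I*√157/289747 ≈ 1.293 + 4.3245e-5*I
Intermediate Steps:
C(c) = √(183 + c)
(374640 + C(-340))/(311094 + (-21099 + D(-248, -260))) = (374640 + √(183 - 340))/(311094 + (-21099 - 248)) = (374640 + √(-157))/(311094 - 21347) = (374640 + I*√157)/289747 = (374640 + I*√157)*(1/289747) = 374640/289747 + I*√157/289747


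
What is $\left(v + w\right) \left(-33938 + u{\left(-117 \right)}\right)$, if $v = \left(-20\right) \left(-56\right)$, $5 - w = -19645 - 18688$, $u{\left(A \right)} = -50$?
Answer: $-1341098504$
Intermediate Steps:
$w = 38338$ ($w = 5 - \left(-19645 - 18688\right) = 5 - -38333 = 5 + 38333 = 38338$)
$v = 1120$
$\left(v + w\right) \left(-33938 + u{\left(-117 \right)}\right) = \left(1120 + 38338\right) \left(-33938 - 50\right) = 39458 \left(-33988\right) = -1341098504$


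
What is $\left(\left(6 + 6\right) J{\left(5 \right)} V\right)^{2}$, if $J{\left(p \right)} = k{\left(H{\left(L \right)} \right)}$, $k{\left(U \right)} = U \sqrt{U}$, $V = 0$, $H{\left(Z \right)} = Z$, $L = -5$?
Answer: $0$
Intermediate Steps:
$k{\left(U \right)} = U^{\frac{3}{2}}$
$J{\left(p \right)} = - 5 i \sqrt{5}$ ($J{\left(p \right)} = \left(-5\right)^{\frac{3}{2}} = - 5 i \sqrt{5}$)
$\left(\left(6 + 6\right) J{\left(5 \right)} V\right)^{2} = \left(\left(6 + 6\right) \left(- 5 i \sqrt{5}\right) 0\right)^{2} = \left(12 \left(- 5 i \sqrt{5}\right) 0\right)^{2} = \left(- 60 i \sqrt{5} \cdot 0\right)^{2} = 0^{2} = 0$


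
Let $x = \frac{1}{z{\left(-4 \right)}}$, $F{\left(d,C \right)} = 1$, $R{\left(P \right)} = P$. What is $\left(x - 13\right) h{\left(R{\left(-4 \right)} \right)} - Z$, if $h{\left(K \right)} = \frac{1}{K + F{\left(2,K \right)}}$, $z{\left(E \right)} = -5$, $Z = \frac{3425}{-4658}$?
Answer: $\frac{873}{170} \approx 5.1353$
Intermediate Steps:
$Z = - \frac{25}{34}$ ($Z = 3425 \left(- \frac{1}{4658}\right) = - \frac{25}{34} \approx -0.73529$)
$h{\left(K \right)} = \frac{1}{1 + K}$ ($h{\left(K \right)} = \frac{1}{K + 1} = \frac{1}{1 + K}$)
$x = - \frac{1}{5}$ ($x = \frac{1}{-5} = - \frac{1}{5} \approx -0.2$)
$\left(x - 13\right) h{\left(R{\left(-4 \right)} \right)} - Z = \frac{- \frac{1}{5} - 13}{1 - 4} - - \frac{25}{34} = - \frac{66}{5 \left(-3\right)} + \frac{25}{34} = \left(- \frac{66}{5}\right) \left(- \frac{1}{3}\right) + \frac{25}{34} = \frac{22}{5} + \frac{25}{34} = \frac{873}{170}$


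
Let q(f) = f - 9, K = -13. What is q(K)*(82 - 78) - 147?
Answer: -235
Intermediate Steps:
q(f) = -9 + f
q(K)*(82 - 78) - 147 = (-9 - 13)*(82 - 78) - 147 = -22*4 - 147 = -88 - 147 = -235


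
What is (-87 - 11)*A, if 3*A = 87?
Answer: -2842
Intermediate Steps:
A = 29 (A = (⅓)*87 = 29)
(-87 - 11)*A = (-87 - 11)*29 = -98*29 = -2842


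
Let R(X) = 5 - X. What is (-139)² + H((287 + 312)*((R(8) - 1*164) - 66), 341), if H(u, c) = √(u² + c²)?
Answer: 19321 + √19479063770 ≈ 1.5889e+5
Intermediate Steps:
H(u, c) = √(c² + u²)
(-139)² + H((287 + 312)*((R(8) - 1*164) - 66), 341) = (-139)² + √(341² + ((287 + 312)*(((5 - 1*8) - 1*164) - 66))²) = 19321 + √(116281 + (599*(((5 - 8) - 164) - 66))²) = 19321 + √(116281 + (599*((-3 - 164) - 66))²) = 19321 + √(116281 + (599*(-167 - 66))²) = 19321 + √(116281 + (599*(-233))²) = 19321 + √(116281 + (-139567)²) = 19321 + √(116281 + 19478947489) = 19321 + √19479063770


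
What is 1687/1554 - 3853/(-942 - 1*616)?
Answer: 307711/86469 ≈ 3.5586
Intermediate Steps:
1687/1554 - 3853/(-942 - 1*616) = 1687*(1/1554) - 3853/(-942 - 616) = 241/222 - 3853/(-1558) = 241/222 - 3853*(-1/1558) = 241/222 + 3853/1558 = 307711/86469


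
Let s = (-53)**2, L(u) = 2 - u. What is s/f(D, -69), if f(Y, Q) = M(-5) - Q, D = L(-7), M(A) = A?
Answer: 2809/64 ≈ 43.891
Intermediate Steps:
D = 9 (D = 2 - 1*(-7) = 2 + 7 = 9)
f(Y, Q) = -5 - Q
s = 2809
s/f(D, -69) = 2809/(-5 - 1*(-69)) = 2809/(-5 + 69) = 2809/64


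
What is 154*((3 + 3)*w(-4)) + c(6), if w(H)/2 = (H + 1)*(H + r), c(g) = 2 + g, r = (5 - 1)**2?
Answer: -66520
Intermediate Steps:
r = 16 (r = 4**2 = 16)
w(H) = 2*(1 + H)*(16 + H) (w(H) = 2*((H + 1)*(H + 16)) = 2*((1 + H)*(16 + H)) = 2*(1 + H)*(16 + H))
154*((3 + 3)*w(-4)) + c(6) = 154*((3 + 3)*(32 + 2*(-4)**2 + 34*(-4))) + (2 + 6) = 154*(6*(32 + 2*16 - 136)) + 8 = 154*(6*(32 + 32 - 136)) + 8 = 154*(6*(-72)) + 8 = 154*(-432) + 8 = -66528 + 8 = -66520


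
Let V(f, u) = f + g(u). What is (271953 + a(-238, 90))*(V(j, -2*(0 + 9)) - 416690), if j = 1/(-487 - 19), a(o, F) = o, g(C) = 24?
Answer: -57286487779855/506 ≈ -1.1321e+11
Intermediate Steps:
j = -1/506 (j = 1/(-506) = -1/506 ≈ -0.0019763)
V(f, u) = 24 + f (V(f, u) = f + 24 = 24 + f)
(271953 + a(-238, 90))*(V(j, -2*(0 + 9)) - 416690) = (271953 - 238)*((24 - 1/506) - 416690) = 271715*(12143/506 - 416690) = 271715*(-210832997/506) = -57286487779855/506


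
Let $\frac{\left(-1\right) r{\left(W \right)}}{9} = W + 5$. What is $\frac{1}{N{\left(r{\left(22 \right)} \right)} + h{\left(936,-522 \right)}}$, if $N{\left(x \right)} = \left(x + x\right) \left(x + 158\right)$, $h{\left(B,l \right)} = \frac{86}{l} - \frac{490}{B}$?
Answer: $\frac{13572}{560649979} \approx 2.4208 \cdot 10^{-5}$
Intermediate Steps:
$h{\left(B,l \right)} = - \frac{490}{B} + \frac{86}{l}$
$r{\left(W \right)} = -45 - 9 W$ ($r{\left(W \right)} = - 9 \left(W + 5\right) = - 9 \left(5 + W\right) = -45 - 9 W$)
$N{\left(x \right)} = 2 x \left(158 + x\right)$
$\frac{1}{N{\left(r{\left(22 \right)} \right)} + h{\left(936,-522 \right)}} = \frac{1}{2 \left(-45 - 198\right) \left(158 - 243\right) + \left(- \frac{490}{936} + \frac{86}{-522}\right)} = \frac{1}{2 \left(-45 - 198\right) \left(158 - 243\right) + \left(\left(-490\right) \frac{1}{936} + 86 \left(- \frac{1}{522}\right)\right)} = \frac{1}{2 \left(-243\right) \left(158 - 243\right) - \frac{9341}{13572}} = \frac{1}{2 \left(-243\right) \left(-85\right) - \frac{9341}{13572}} = \frac{1}{41310 - \frac{9341}{13572}} = \frac{1}{\frac{560649979}{13572}} = \frac{13572}{560649979}$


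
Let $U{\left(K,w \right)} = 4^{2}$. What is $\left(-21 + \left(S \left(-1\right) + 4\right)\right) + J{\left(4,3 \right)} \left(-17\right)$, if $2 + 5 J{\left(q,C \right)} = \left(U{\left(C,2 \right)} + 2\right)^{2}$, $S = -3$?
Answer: $- \frac{5544}{5} \approx -1108.8$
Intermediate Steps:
$U{\left(K,w \right)} = 16$
$J{\left(q,C \right)} = \frac{322}{5}$ ($J{\left(q,C \right)} = - \frac{2}{5} + \frac{\left(16 + 2\right)^{2}}{5} = - \frac{2}{5} + \frac{18^{2}}{5} = - \frac{2}{5} + \frac{1}{5} \cdot 324 = - \frac{2}{5} + \frac{324}{5} = \frac{322}{5}$)
$\left(-21 + \left(S \left(-1\right) + 4\right)\right) + J{\left(4,3 \right)} \left(-17\right) = \left(-21 + \left(\left(-3\right) \left(-1\right) + 4\right)\right) + \frac{322}{5} \left(-17\right) = \left(-21 + \left(3 + 4\right)\right) - \frac{5474}{5} = \left(-21 + 7\right) - \frac{5474}{5} = -14 - \frac{5474}{5} = - \frac{5544}{5}$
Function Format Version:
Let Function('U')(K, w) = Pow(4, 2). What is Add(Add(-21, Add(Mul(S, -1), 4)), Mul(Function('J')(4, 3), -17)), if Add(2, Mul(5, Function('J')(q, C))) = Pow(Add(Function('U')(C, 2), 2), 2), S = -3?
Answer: Rational(-5544, 5) ≈ -1108.8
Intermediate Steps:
Function('U')(K, w) = 16
Function('J')(q, C) = Rational(322, 5) (Function('J')(q, C) = Add(Rational(-2, 5), Mul(Rational(1, 5), Pow(Add(16, 2), 2))) = Add(Rational(-2, 5), Mul(Rational(1, 5), Pow(18, 2))) = Add(Rational(-2, 5), Mul(Rational(1, 5), 324)) = Add(Rational(-2, 5), Rational(324, 5)) = Rational(322, 5))
Add(Add(-21, Add(Mul(S, -1), 4)), Mul(Function('J')(4, 3), -17)) = Add(Add(-21, Add(Mul(-3, -1), 4)), Mul(Rational(322, 5), -17)) = Add(Add(-21, Add(3, 4)), Rational(-5474, 5)) = Add(Add(-21, 7), Rational(-5474, 5)) = Add(-14, Rational(-5474, 5)) = Rational(-5544, 5)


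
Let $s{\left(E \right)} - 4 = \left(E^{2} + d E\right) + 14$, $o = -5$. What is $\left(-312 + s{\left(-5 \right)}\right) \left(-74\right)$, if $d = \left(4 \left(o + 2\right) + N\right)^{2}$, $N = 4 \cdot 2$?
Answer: $25826$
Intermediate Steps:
$N = 8$
$d = 16$ ($d = \left(4 \left(-5 + 2\right) + 8\right)^{2} = \left(4 \left(-3\right) + 8\right)^{2} = \left(-12 + 8\right)^{2} = \left(-4\right)^{2} = 16$)
$s{\left(E \right)} = 18 + E^{2} + 16 E$ ($s{\left(E \right)} = 4 + \left(\left(E^{2} + 16 E\right) + 14\right) = 4 + \left(14 + E^{2} + 16 E\right) = 18 + E^{2} + 16 E$)
$\left(-312 + s{\left(-5 \right)}\right) \left(-74\right) = \left(-312 + \left(18 + \left(-5\right)^{2} + 16 \left(-5\right)\right)\right) \left(-74\right) = \left(-312 + \left(18 + 25 - 80\right)\right) \left(-74\right) = \left(-312 - 37\right) \left(-74\right) = \left(-349\right) \left(-74\right) = 25826$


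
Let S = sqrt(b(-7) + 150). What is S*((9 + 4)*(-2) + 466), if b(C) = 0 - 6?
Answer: 5280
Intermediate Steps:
b(C) = -6
S = 12 (S = sqrt(-6 + 150) = sqrt(144) = 12)
S*((9 + 4)*(-2) + 466) = 12*((9 + 4)*(-2) + 466) = 12*(13*(-2) + 466) = 12*(-26 + 466) = 12*440 = 5280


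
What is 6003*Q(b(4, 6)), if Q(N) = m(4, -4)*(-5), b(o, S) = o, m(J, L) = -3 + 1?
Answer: 60030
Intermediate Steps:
m(J, L) = -2
Q(N) = 10 (Q(N) = -2*(-5) = 10)
6003*Q(b(4, 6)) = 6003*10 = 60030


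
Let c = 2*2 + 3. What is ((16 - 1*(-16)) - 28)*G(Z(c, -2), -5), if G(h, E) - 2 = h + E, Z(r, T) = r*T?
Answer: -68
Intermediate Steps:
c = 7 (c = 4 + 3 = 7)
Z(r, T) = T*r
G(h, E) = 2 + E + h (G(h, E) = 2 + (h + E) = 2 + (E + h) = 2 + E + h)
((16 - 1*(-16)) - 28)*G(Z(c, -2), -5) = ((16 - 1*(-16)) - 28)*(2 - 5 - 2*7) = ((16 + 16) - 28)*(2 - 5 - 14) = (32 - 28)*(-17) = 4*(-17) = -68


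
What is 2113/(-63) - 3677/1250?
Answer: -2872901/78750 ≈ -36.481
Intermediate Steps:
2113/(-63) - 3677/1250 = 2113*(-1/63) - 3677*1/1250 = -2113/63 - 3677/1250 = -2872901/78750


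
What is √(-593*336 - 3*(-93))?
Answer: I*√198969 ≈ 446.06*I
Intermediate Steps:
√(-593*336 - 3*(-93)) = √(-199248 + 279) = √(-198969) = I*√198969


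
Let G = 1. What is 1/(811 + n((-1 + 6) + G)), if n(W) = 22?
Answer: 1/833 ≈ 0.0012005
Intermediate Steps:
1/(811 + n((-1 + 6) + G)) = 1/(811 + 22) = 1/833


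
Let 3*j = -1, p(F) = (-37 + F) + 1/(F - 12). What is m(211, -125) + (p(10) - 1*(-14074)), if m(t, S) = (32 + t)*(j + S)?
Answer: -32819/2 ≈ -16410.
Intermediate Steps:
p(F) = -37 + F + 1/(-12 + F) (p(F) = (-37 + F) + 1/(-12 + F) = -37 + F + 1/(-12 + F))
j = -1/3 (j = (1/3)*(-1) = -1/3 ≈ -0.33333)
m(t, S) = (32 + t)*(-1/3 + S)
m(211, -125) + (p(10) - 1*(-14074)) = (-32/3 + 32*(-125) - 1/3*211 - 125*211) + ((445 + 10**2 - 49*10)/(-12 + 10) - 1*(-14074)) = (-32/3 - 4000 - 211/3 - 26375) + ((445 + 100 - 490)/(-2) + 14074) = -30456 + (-1/2*55 + 14074) = -30456 + (-55/2 + 14074) = -30456 + 28093/2 = -32819/2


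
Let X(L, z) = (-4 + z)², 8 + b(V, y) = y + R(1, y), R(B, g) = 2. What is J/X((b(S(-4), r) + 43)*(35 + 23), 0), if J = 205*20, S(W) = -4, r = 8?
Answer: 1025/4 ≈ 256.25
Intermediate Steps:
b(V, y) = -6 + y (b(V, y) = -8 + (y + 2) = -8 + (2 + y) = -6 + y)
J = 4100
J/X((b(S(-4), r) + 43)*(35 + 23), 0) = 4100/((-4 + 0)²) = 4100/((-4)²) = 4100/16 = 4100*(1/16) = 1025/4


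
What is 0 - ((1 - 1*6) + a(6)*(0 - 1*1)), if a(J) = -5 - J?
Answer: -6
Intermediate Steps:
0 - ((1 - 1*6) + a(6)*(0 - 1*1)) = 0 - ((1 - 1*6) + (-5 - 1*6)*(0 - 1*1)) = 0 - ((1 - 6) + (-5 - 6)*(0 - 1)) = 0 - (-5 - 11*(-1)) = 0 - (-5 + 11) = 0 - 1*6 = 0 - 6 = -6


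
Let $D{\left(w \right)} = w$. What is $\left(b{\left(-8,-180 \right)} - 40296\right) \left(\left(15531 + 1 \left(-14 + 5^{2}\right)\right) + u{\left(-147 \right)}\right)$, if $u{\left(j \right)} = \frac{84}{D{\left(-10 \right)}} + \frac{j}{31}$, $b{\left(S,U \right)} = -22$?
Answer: $- \frac{97044337414}{155} \approx -6.2609 \cdot 10^{8}$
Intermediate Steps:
$u{\left(j \right)} = - \frac{42}{5} + \frac{j}{31}$ ($u{\left(j \right)} = \frac{84}{-10} + \frac{j}{31} = 84 \left(- \frac{1}{10}\right) + j \frac{1}{31} = - \frac{42}{5} + \frac{j}{31}$)
$\left(b{\left(-8,-180 \right)} - 40296\right) \left(\left(15531 + 1 \left(-14 + 5^{2}\right)\right) + u{\left(-147 \right)}\right) = \left(-22 - 40296\right) \left(\left(15531 + 1 \left(-14 + 5^{2}\right)\right) + \left(- \frac{42}{5} + \frac{1}{31} \left(-147\right)\right)\right) = - 40318 \left(\left(15531 + 1 \left(-14 + 25\right)\right) - \frac{2037}{155}\right) = - 40318 \left(\left(15531 + 1 \cdot 11\right) - \frac{2037}{155}\right) = - 40318 \left(\left(15531 + 11\right) - \frac{2037}{155}\right) = - 40318 \left(15542 - \frac{2037}{155}\right) = \left(-40318\right) \frac{2406973}{155} = - \frac{97044337414}{155}$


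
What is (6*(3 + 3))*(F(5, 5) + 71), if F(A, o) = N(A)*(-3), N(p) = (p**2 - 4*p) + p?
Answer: 1476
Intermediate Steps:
N(p) = p**2 - 3*p
F(A, o) = -3*A*(-3 + A) (F(A, o) = (A*(-3 + A))*(-3) = -3*A*(-3 + A))
(6*(3 + 3))*(F(5, 5) + 71) = (6*(3 + 3))*(3*5*(3 - 1*5) + 71) = (6*6)*(3*5*(3 - 5) + 71) = 36*(3*5*(-2) + 71) = 36*(-30 + 71) = 36*41 = 1476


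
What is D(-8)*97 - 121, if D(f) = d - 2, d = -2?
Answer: -509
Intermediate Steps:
D(f) = -4 (D(f) = -2 - 2 = -4)
D(-8)*97 - 121 = -4*97 - 121 = -388 - 121 = -509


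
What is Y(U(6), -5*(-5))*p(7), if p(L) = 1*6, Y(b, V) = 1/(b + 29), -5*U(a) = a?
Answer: 30/139 ≈ 0.21583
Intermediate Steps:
U(a) = -a/5
Y(b, V) = 1/(29 + b)
p(L) = 6
Y(U(6), -5*(-5))*p(7) = 6/(29 - ⅕*6) = 6/(29 - 6/5) = 6/(139/5) = (5/139)*6 = 30/139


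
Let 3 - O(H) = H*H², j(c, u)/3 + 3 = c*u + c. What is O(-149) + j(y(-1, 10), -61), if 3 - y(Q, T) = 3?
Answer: 3307943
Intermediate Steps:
y(Q, T) = 0 (y(Q, T) = 3 - 1*3 = 3 - 3 = 0)
j(c, u) = -9 + 3*c + 3*c*u (j(c, u) = -9 + 3*(c*u + c) = -9 + 3*(c + c*u) = -9 + (3*c + 3*c*u) = -9 + 3*c + 3*c*u)
O(H) = 3 - H³ (O(H) = 3 - H*H² = 3 - H³)
O(-149) + j(y(-1, 10), -61) = (3 - 1*(-149)³) + (-9 + 3*0 + 3*0*(-61)) = (3 - 1*(-3307949)) + (-9 + 0 + 0) = (3 + 3307949) - 9 = 3307952 - 9 = 3307943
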